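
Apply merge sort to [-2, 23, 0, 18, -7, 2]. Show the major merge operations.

Divide and conquer:
  Merge [23] + [0] -> [0, 23]
  Merge [-2] + [0, 23] -> [-2, 0, 23]
  Merge [-7] + [2] -> [-7, 2]
  Merge [18] + [-7, 2] -> [-7, 2, 18]
  Merge [-2, 0, 23] + [-7, 2, 18] -> [-7, -2, 0, 2, 18, 23]


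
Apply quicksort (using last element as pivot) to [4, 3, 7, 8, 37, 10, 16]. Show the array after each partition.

Partition 1: pivot=16 at index 5 -> [4, 3, 7, 8, 10, 16, 37]
Partition 2: pivot=10 at index 4 -> [4, 3, 7, 8, 10, 16, 37]
Partition 3: pivot=8 at index 3 -> [4, 3, 7, 8, 10, 16, 37]
Partition 4: pivot=7 at index 2 -> [4, 3, 7, 8, 10, 16, 37]
Partition 5: pivot=3 at index 0 -> [3, 4, 7, 8, 10, 16, 37]


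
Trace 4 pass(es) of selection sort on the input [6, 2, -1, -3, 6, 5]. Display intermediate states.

Pass 1: Select minimum -3 at index 3, swap -> [-3, 2, -1, 6, 6, 5]
Pass 2: Select minimum -1 at index 2, swap -> [-3, -1, 2, 6, 6, 5]
Pass 3: Select minimum 2 at index 2, swap -> [-3, -1, 2, 6, 6, 5]
Pass 4: Select minimum 5 at index 5, swap -> [-3, -1, 2, 5, 6, 6]


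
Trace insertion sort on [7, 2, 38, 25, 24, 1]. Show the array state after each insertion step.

First element 7 is already 'sorted'
Insert 2: shifted 1 elements -> [2, 7, 38, 25, 24, 1]
Insert 38: shifted 0 elements -> [2, 7, 38, 25, 24, 1]
Insert 25: shifted 1 elements -> [2, 7, 25, 38, 24, 1]
Insert 24: shifted 2 elements -> [2, 7, 24, 25, 38, 1]
Insert 1: shifted 5 elements -> [1, 2, 7, 24, 25, 38]


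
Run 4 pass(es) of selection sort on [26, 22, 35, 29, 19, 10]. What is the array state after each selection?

Pass 1: Select minimum 10 at index 5, swap -> [10, 22, 35, 29, 19, 26]
Pass 2: Select minimum 19 at index 4, swap -> [10, 19, 35, 29, 22, 26]
Pass 3: Select minimum 22 at index 4, swap -> [10, 19, 22, 29, 35, 26]
Pass 4: Select minimum 26 at index 5, swap -> [10, 19, 22, 26, 35, 29]


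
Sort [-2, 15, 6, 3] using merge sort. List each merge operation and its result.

Divide and conquer:
  Merge [-2] + [15] -> [-2, 15]
  Merge [6] + [3] -> [3, 6]
  Merge [-2, 15] + [3, 6] -> [-2, 3, 6, 15]


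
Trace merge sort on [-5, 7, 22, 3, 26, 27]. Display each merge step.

Divide and conquer:
  Merge [7] + [22] -> [7, 22]
  Merge [-5] + [7, 22] -> [-5, 7, 22]
  Merge [26] + [27] -> [26, 27]
  Merge [3] + [26, 27] -> [3, 26, 27]
  Merge [-5, 7, 22] + [3, 26, 27] -> [-5, 3, 7, 22, 26, 27]


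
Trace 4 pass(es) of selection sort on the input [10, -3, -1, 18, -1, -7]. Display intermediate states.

Pass 1: Select minimum -7 at index 5, swap -> [-7, -3, -1, 18, -1, 10]
Pass 2: Select minimum -3 at index 1, swap -> [-7, -3, -1, 18, -1, 10]
Pass 3: Select minimum -1 at index 2, swap -> [-7, -3, -1, 18, -1, 10]
Pass 4: Select minimum -1 at index 4, swap -> [-7, -3, -1, -1, 18, 10]


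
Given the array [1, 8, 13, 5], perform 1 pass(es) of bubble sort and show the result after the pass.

After pass 1: [1, 8, 5, 13] (1 swaps)
Total swaps: 1


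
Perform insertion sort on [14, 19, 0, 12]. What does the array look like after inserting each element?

First element 14 is already 'sorted'
Insert 19: shifted 0 elements -> [14, 19, 0, 12]
Insert 0: shifted 2 elements -> [0, 14, 19, 12]
Insert 12: shifted 2 elements -> [0, 12, 14, 19]


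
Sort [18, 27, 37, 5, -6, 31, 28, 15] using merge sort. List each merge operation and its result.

Divide and conquer:
  Merge [18] + [27] -> [18, 27]
  Merge [37] + [5] -> [5, 37]
  Merge [18, 27] + [5, 37] -> [5, 18, 27, 37]
  Merge [-6] + [31] -> [-6, 31]
  Merge [28] + [15] -> [15, 28]
  Merge [-6, 31] + [15, 28] -> [-6, 15, 28, 31]
  Merge [5, 18, 27, 37] + [-6, 15, 28, 31] -> [-6, 5, 15, 18, 27, 28, 31, 37]


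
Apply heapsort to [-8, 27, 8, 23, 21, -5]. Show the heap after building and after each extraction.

Build heap: [27, 23, 8, -8, 21, -5]
Extract 27: [23, 21, 8, -8, -5, 27]
Extract 23: [21, -5, 8, -8, 23, 27]
Extract 21: [8, -5, -8, 21, 23, 27]
Extract 8: [-5, -8, 8, 21, 23, 27]
Extract -5: [-8, -5, 8, 21, 23, 27]


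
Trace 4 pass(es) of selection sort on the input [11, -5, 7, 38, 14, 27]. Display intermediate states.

Pass 1: Select minimum -5 at index 1, swap -> [-5, 11, 7, 38, 14, 27]
Pass 2: Select minimum 7 at index 2, swap -> [-5, 7, 11, 38, 14, 27]
Pass 3: Select minimum 11 at index 2, swap -> [-5, 7, 11, 38, 14, 27]
Pass 4: Select minimum 14 at index 4, swap -> [-5, 7, 11, 14, 38, 27]


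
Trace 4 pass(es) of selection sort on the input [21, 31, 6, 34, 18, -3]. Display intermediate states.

Pass 1: Select minimum -3 at index 5, swap -> [-3, 31, 6, 34, 18, 21]
Pass 2: Select minimum 6 at index 2, swap -> [-3, 6, 31, 34, 18, 21]
Pass 3: Select minimum 18 at index 4, swap -> [-3, 6, 18, 34, 31, 21]
Pass 4: Select minimum 21 at index 5, swap -> [-3, 6, 18, 21, 31, 34]


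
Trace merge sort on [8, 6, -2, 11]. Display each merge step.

Divide and conquer:
  Merge [8] + [6] -> [6, 8]
  Merge [-2] + [11] -> [-2, 11]
  Merge [6, 8] + [-2, 11] -> [-2, 6, 8, 11]


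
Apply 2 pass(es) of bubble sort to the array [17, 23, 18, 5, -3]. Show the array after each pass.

After pass 1: [17, 18, 5, -3, 23] (3 swaps)
After pass 2: [17, 5, -3, 18, 23] (2 swaps)
Total swaps: 5


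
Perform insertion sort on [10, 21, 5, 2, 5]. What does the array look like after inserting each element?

First element 10 is already 'sorted'
Insert 21: shifted 0 elements -> [10, 21, 5, 2, 5]
Insert 5: shifted 2 elements -> [5, 10, 21, 2, 5]
Insert 2: shifted 3 elements -> [2, 5, 10, 21, 5]
Insert 5: shifted 2 elements -> [2, 5, 5, 10, 21]


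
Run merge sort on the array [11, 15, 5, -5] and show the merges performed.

Divide and conquer:
  Merge [11] + [15] -> [11, 15]
  Merge [5] + [-5] -> [-5, 5]
  Merge [11, 15] + [-5, 5] -> [-5, 5, 11, 15]


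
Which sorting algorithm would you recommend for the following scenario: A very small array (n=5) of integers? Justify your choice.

Best choice: Insertion sort
Reason: For tiny inputs the O(n^2) overhead is negligible and insertion sort has minimal constant factors


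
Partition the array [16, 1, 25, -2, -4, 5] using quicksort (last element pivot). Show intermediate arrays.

Partition 1: pivot=5 at index 3 -> [1, -2, -4, 5, 25, 16]
Partition 2: pivot=-4 at index 0 -> [-4, -2, 1, 5, 25, 16]
Partition 3: pivot=1 at index 2 -> [-4, -2, 1, 5, 25, 16]
Partition 4: pivot=16 at index 4 -> [-4, -2, 1, 5, 16, 25]


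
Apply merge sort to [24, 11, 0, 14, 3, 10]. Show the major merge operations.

Divide and conquer:
  Merge [11] + [0] -> [0, 11]
  Merge [24] + [0, 11] -> [0, 11, 24]
  Merge [3] + [10] -> [3, 10]
  Merge [14] + [3, 10] -> [3, 10, 14]
  Merge [0, 11, 24] + [3, 10, 14] -> [0, 3, 10, 11, 14, 24]


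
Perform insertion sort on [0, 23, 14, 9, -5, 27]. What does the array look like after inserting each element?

First element 0 is already 'sorted'
Insert 23: shifted 0 elements -> [0, 23, 14, 9, -5, 27]
Insert 14: shifted 1 elements -> [0, 14, 23, 9, -5, 27]
Insert 9: shifted 2 elements -> [0, 9, 14, 23, -5, 27]
Insert -5: shifted 4 elements -> [-5, 0, 9, 14, 23, 27]
Insert 27: shifted 0 elements -> [-5, 0, 9, 14, 23, 27]


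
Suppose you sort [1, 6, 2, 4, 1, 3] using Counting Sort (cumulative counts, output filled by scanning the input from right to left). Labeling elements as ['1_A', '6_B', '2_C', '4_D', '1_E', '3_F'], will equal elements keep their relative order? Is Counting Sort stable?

Trace Counting Sort on the labeled array (the key is the number; the letter only tracks identity):
  Counts for values 0..6: [0, 2, 1, 1, 1, 0, 1]
  Cumulative counts: [0, 2, 3, 4, 5, 5, 6]
  Scan right to left: place 3_F at output index 3
  Scan right to left: place 1_E at output index 1
  Scan right to left: place 4_D at output index 4
  Scan right to left: place 2_C at output index 2
  Scan right to left: place 6_B at output index 5
  Scan right to left: place 1_A at output index 0
  Output: [1_A, 1_E, 2_C, 3_F, 4_D, 6_B]
Equal keys:
  value 1: originally 1_A, 1_E; after sorting 1_A, 1_E -> order preserved
All equal keys kept their original relative order. Counting Sort is stable: scanning the input right to left with decreasing cumulative counts places later duplicates at later output positions.
Answer: Stable


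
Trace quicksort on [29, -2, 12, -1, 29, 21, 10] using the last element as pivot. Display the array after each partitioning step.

Partition 1: pivot=10 at index 2 -> [-2, -1, 10, 29, 29, 21, 12]
Partition 2: pivot=-1 at index 1 -> [-2, -1, 10, 29, 29, 21, 12]
Partition 3: pivot=12 at index 3 -> [-2, -1, 10, 12, 29, 21, 29]
Partition 4: pivot=29 at index 6 -> [-2, -1, 10, 12, 29, 21, 29]
Partition 5: pivot=21 at index 4 -> [-2, -1, 10, 12, 21, 29, 29]


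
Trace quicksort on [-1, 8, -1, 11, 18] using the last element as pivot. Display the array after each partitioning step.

Partition 1: pivot=18 at index 4 -> [-1, 8, -1, 11, 18]
Partition 2: pivot=11 at index 3 -> [-1, 8, -1, 11, 18]
Partition 3: pivot=-1 at index 1 -> [-1, -1, 8, 11, 18]


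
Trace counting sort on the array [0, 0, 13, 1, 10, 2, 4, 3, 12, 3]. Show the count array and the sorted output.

Count array: [2, 1, 1, 2, 1, 0, 0, 0, 0, 0, 1, 0, 1, 1]
(count[i] = number of elements equal to i)
Cumulative count: [2, 3, 4, 6, 7, 7, 7, 7, 7, 7, 8, 8, 9, 10]
Sorted: [0, 0, 1, 2, 3, 3, 4, 10, 12, 13]


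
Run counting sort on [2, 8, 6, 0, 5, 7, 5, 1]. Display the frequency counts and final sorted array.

Count array: [1, 1, 1, 0, 0, 2, 1, 1, 1]
(count[i] = number of elements equal to i)
Cumulative count: [1, 2, 3, 3, 3, 5, 6, 7, 8]
Sorted: [0, 1, 2, 5, 5, 6, 7, 8]


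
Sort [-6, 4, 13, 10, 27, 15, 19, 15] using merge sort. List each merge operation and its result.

Divide and conquer:
  Merge [-6] + [4] -> [-6, 4]
  Merge [13] + [10] -> [10, 13]
  Merge [-6, 4] + [10, 13] -> [-6, 4, 10, 13]
  Merge [27] + [15] -> [15, 27]
  Merge [19] + [15] -> [15, 19]
  Merge [15, 27] + [15, 19] -> [15, 15, 19, 27]
  Merge [-6, 4, 10, 13] + [15, 15, 19, 27] -> [-6, 4, 10, 13, 15, 15, 19, 27]


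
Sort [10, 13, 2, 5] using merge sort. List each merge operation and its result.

Divide and conquer:
  Merge [10] + [13] -> [10, 13]
  Merge [2] + [5] -> [2, 5]
  Merge [10, 13] + [2, 5] -> [2, 5, 10, 13]


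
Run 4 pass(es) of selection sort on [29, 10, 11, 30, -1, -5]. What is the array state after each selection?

Pass 1: Select minimum -5 at index 5, swap -> [-5, 10, 11, 30, -1, 29]
Pass 2: Select minimum -1 at index 4, swap -> [-5, -1, 11, 30, 10, 29]
Pass 3: Select minimum 10 at index 4, swap -> [-5, -1, 10, 30, 11, 29]
Pass 4: Select minimum 11 at index 4, swap -> [-5, -1, 10, 11, 30, 29]


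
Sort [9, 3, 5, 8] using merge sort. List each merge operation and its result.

Divide and conquer:
  Merge [9] + [3] -> [3, 9]
  Merge [5] + [8] -> [5, 8]
  Merge [3, 9] + [5, 8] -> [3, 5, 8, 9]


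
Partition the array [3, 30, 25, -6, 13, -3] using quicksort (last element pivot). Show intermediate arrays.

Partition 1: pivot=-3 at index 1 -> [-6, -3, 25, 3, 13, 30]
Partition 2: pivot=30 at index 5 -> [-6, -3, 25, 3, 13, 30]
Partition 3: pivot=13 at index 3 -> [-6, -3, 3, 13, 25, 30]


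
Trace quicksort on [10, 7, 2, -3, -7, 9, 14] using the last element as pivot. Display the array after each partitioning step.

Partition 1: pivot=14 at index 6 -> [10, 7, 2, -3, -7, 9, 14]
Partition 2: pivot=9 at index 4 -> [7, 2, -3, -7, 9, 10, 14]
Partition 3: pivot=-7 at index 0 -> [-7, 2, -3, 7, 9, 10, 14]
Partition 4: pivot=7 at index 3 -> [-7, 2, -3, 7, 9, 10, 14]
Partition 5: pivot=-3 at index 1 -> [-7, -3, 2, 7, 9, 10, 14]


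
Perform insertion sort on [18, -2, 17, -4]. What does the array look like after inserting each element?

First element 18 is already 'sorted'
Insert -2: shifted 1 elements -> [-2, 18, 17, -4]
Insert 17: shifted 1 elements -> [-2, 17, 18, -4]
Insert -4: shifted 3 elements -> [-4, -2, 17, 18]


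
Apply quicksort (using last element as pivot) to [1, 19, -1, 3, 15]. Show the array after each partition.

Partition 1: pivot=15 at index 3 -> [1, -1, 3, 15, 19]
Partition 2: pivot=3 at index 2 -> [1, -1, 3, 15, 19]
Partition 3: pivot=-1 at index 0 -> [-1, 1, 3, 15, 19]


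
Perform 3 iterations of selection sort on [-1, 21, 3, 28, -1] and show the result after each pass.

Pass 1: Select minimum -1 at index 0, swap -> [-1, 21, 3, 28, -1]
Pass 2: Select minimum -1 at index 4, swap -> [-1, -1, 3, 28, 21]
Pass 3: Select minimum 3 at index 2, swap -> [-1, -1, 3, 28, 21]


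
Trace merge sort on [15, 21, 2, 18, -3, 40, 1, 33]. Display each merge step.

Divide and conquer:
  Merge [15] + [21] -> [15, 21]
  Merge [2] + [18] -> [2, 18]
  Merge [15, 21] + [2, 18] -> [2, 15, 18, 21]
  Merge [-3] + [40] -> [-3, 40]
  Merge [1] + [33] -> [1, 33]
  Merge [-3, 40] + [1, 33] -> [-3, 1, 33, 40]
  Merge [2, 15, 18, 21] + [-3, 1, 33, 40] -> [-3, 1, 2, 15, 18, 21, 33, 40]


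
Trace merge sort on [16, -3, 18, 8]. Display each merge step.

Divide and conquer:
  Merge [16] + [-3] -> [-3, 16]
  Merge [18] + [8] -> [8, 18]
  Merge [-3, 16] + [8, 18] -> [-3, 8, 16, 18]


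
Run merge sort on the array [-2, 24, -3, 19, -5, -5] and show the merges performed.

Divide and conquer:
  Merge [24] + [-3] -> [-3, 24]
  Merge [-2] + [-3, 24] -> [-3, -2, 24]
  Merge [-5] + [-5] -> [-5, -5]
  Merge [19] + [-5, -5] -> [-5, -5, 19]
  Merge [-3, -2, 24] + [-5, -5, 19] -> [-5, -5, -3, -2, 19, 24]


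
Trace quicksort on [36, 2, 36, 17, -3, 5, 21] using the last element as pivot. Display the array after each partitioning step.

Partition 1: pivot=21 at index 4 -> [2, 17, -3, 5, 21, 36, 36]
Partition 2: pivot=5 at index 2 -> [2, -3, 5, 17, 21, 36, 36]
Partition 3: pivot=-3 at index 0 -> [-3, 2, 5, 17, 21, 36, 36]
Partition 4: pivot=36 at index 6 -> [-3, 2, 5, 17, 21, 36, 36]


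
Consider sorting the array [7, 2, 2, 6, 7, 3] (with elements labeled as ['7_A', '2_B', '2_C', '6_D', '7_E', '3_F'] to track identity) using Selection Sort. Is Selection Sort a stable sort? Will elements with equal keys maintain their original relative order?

Trace Selection Sort on the labeled array (the key is the number; the letter only tracks identity):
  Pass 1: minimum of unsorted part is 2_B at index 1; swap it with 7_A at index 0 -> [2_B, 7_A, 2_C, 6_D, 7_E, 3_F]
  Pass 2: minimum of unsorted part is 2_C at index 2; swap it with 7_A at index 1 -> [2_B, 2_C, 7_A, 6_D, 7_E, 3_F]
  Pass 3: minimum of unsorted part is 3_F at index 5; swap it with 7_A at index 2 -> [2_B, 2_C, 3_F, 6_D, 7_E, 7_A]
  Pass 4: minimum 6_D is already at index 3; no swap -> [2_B, 2_C, 3_F, 6_D, 7_E, 7_A]
  Pass 5: minimum 7_E is already at index 4; no swap -> [2_B, 2_C, 3_F, 6_D, 7_E, 7_A]
Final order: [2_B, 2_C, 3_F, 6_D, 7_E, 7_A]
Equal keys:
  value 2: originally 2_B, 2_C; after sorting 2_B, 2_C -> order preserved
  value 7: originally 7_A, 7_E; after sorting 7_E, 7_A -> order changed
Equal keys were reordered, so Selection Sort is not stable: the long-range swap that moves the minimum into place can carry an element past an equal key. (One such input is enough; an unstable sort may happen to preserve order on other inputs, but it gives no guarantee.)
Answer: Not stable


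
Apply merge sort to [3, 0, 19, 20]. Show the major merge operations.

Divide and conquer:
  Merge [3] + [0] -> [0, 3]
  Merge [19] + [20] -> [19, 20]
  Merge [0, 3] + [19, 20] -> [0, 3, 19, 20]


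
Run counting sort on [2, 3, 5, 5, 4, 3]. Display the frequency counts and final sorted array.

Count array: [0, 0, 1, 2, 1, 2]
(count[i] = number of elements equal to i)
Cumulative count: [0, 0, 1, 3, 4, 6]
Sorted: [2, 3, 3, 4, 5, 5]


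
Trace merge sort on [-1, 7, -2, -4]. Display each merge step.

Divide and conquer:
  Merge [-1] + [7] -> [-1, 7]
  Merge [-2] + [-4] -> [-4, -2]
  Merge [-1, 7] + [-4, -2] -> [-4, -2, -1, 7]


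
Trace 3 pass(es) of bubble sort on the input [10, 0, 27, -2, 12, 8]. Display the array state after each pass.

After pass 1: [0, 10, -2, 12, 8, 27] (4 swaps)
After pass 2: [0, -2, 10, 8, 12, 27] (2 swaps)
After pass 3: [-2, 0, 8, 10, 12, 27] (2 swaps)
Total swaps: 8


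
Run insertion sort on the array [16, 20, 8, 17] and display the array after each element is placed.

First element 16 is already 'sorted'
Insert 20: shifted 0 elements -> [16, 20, 8, 17]
Insert 8: shifted 2 elements -> [8, 16, 20, 17]
Insert 17: shifted 1 elements -> [8, 16, 17, 20]


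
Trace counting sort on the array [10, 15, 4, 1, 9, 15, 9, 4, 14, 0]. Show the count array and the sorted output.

Count array: [1, 1, 0, 0, 2, 0, 0, 0, 0, 2, 1, 0, 0, 0, 1, 2]
(count[i] = number of elements equal to i)
Cumulative count: [1, 2, 2, 2, 4, 4, 4, 4, 4, 6, 7, 7, 7, 7, 8, 10]
Sorted: [0, 1, 4, 4, 9, 9, 10, 14, 15, 15]


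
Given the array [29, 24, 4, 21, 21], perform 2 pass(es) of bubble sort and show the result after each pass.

After pass 1: [24, 4, 21, 21, 29] (4 swaps)
After pass 2: [4, 21, 21, 24, 29] (3 swaps)
Total swaps: 7


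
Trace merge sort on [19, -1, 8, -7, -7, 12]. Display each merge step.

Divide and conquer:
  Merge [-1] + [8] -> [-1, 8]
  Merge [19] + [-1, 8] -> [-1, 8, 19]
  Merge [-7] + [12] -> [-7, 12]
  Merge [-7] + [-7, 12] -> [-7, -7, 12]
  Merge [-1, 8, 19] + [-7, -7, 12] -> [-7, -7, -1, 8, 12, 19]


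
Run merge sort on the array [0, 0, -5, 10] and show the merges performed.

Divide and conquer:
  Merge [0] + [0] -> [0, 0]
  Merge [-5] + [10] -> [-5, 10]
  Merge [0, 0] + [-5, 10] -> [-5, 0, 0, 10]


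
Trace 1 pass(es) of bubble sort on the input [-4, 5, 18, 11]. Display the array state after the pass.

After pass 1: [-4, 5, 11, 18] (1 swaps)
Total swaps: 1


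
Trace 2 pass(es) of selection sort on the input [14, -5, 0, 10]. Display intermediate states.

Pass 1: Select minimum -5 at index 1, swap -> [-5, 14, 0, 10]
Pass 2: Select minimum 0 at index 2, swap -> [-5, 0, 14, 10]


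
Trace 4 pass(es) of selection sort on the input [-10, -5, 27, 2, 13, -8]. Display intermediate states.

Pass 1: Select minimum -10 at index 0, swap -> [-10, -5, 27, 2, 13, -8]
Pass 2: Select minimum -8 at index 5, swap -> [-10, -8, 27, 2, 13, -5]
Pass 3: Select minimum -5 at index 5, swap -> [-10, -8, -5, 2, 13, 27]
Pass 4: Select minimum 2 at index 3, swap -> [-10, -8, -5, 2, 13, 27]


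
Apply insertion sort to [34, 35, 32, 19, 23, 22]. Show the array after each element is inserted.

First element 34 is already 'sorted'
Insert 35: shifted 0 elements -> [34, 35, 32, 19, 23, 22]
Insert 32: shifted 2 elements -> [32, 34, 35, 19, 23, 22]
Insert 19: shifted 3 elements -> [19, 32, 34, 35, 23, 22]
Insert 23: shifted 3 elements -> [19, 23, 32, 34, 35, 22]
Insert 22: shifted 4 elements -> [19, 22, 23, 32, 34, 35]


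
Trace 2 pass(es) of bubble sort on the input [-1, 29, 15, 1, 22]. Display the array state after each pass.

After pass 1: [-1, 15, 1, 22, 29] (3 swaps)
After pass 2: [-1, 1, 15, 22, 29] (1 swaps)
Total swaps: 4


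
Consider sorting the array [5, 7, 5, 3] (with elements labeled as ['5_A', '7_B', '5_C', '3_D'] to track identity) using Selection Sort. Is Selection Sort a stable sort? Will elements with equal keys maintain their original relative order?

Trace Selection Sort on the labeled array (the key is the number; the letter only tracks identity):
  Pass 1: minimum of unsorted part is 3_D at index 3; swap it with 5_A at index 0 -> [3_D, 7_B, 5_C, 5_A]
  Pass 2: minimum of unsorted part is 5_C at index 2; swap it with 7_B at index 1 -> [3_D, 5_C, 7_B, 5_A]
  Pass 3: minimum of unsorted part is 5_A at index 3; swap it with 7_B at index 2 -> [3_D, 5_C, 5_A, 7_B]
Final order: [3_D, 5_C, 5_A, 7_B]
Equal keys:
  value 5: originally 5_A, 5_C; after sorting 5_C, 5_A -> order changed
Equal keys were reordered, so Selection Sort is not stable: the long-range swap that moves the minimum into place can carry an element past an equal key. (One such input is enough; an unstable sort may happen to preserve order on other inputs, but it gives no guarantee.)
Answer: Not stable


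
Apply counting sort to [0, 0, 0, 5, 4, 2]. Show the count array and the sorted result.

Count array: [3, 0, 1, 0, 1, 1]
(count[i] = number of elements equal to i)
Cumulative count: [3, 3, 4, 4, 5, 6]
Sorted: [0, 0, 0, 2, 4, 5]


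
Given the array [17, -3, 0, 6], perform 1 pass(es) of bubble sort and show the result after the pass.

After pass 1: [-3, 0, 6, 17] (3 swaps)
Total swaps: 3


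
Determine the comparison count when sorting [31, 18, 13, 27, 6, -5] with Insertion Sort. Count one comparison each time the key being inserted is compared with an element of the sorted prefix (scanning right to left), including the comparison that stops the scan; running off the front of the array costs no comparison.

Insert 18: 31 > 18 (shift), reached front = 1 comparison(s) -> [18, 31, 13, 27, 6, -5]
Insert 13: 31 > 13 (shift), 18 > 13 (shift), reached front = 2 comparison(s) -> [13, 18, 31, 27, 6, -5]
Insert 27: 31 > 27 (shift), 18 <= 27 (stop) = 2 comparison(s) -> [13, 18, 27, 31, 6, -5]
Insert 6: 31 > 6 (shift), 27 > 6 (shift), 18 > 6 (shift), 13 > 6 (shift), reached front = 4 comparison(s) -> [6, 13, 18, 27, 31, -5]
Insert -5: 31 > -5 (shift), 27 > -5 (shift), 18 > -5 (shift), 13 > -5 (shift), 6 > -5 (shift), reached front = 5 comparison(s) -> [-5, 6, 13, 18, 27, 31]
Total comparisons: 1 + 2 + 2 + 4 + 5 = 14


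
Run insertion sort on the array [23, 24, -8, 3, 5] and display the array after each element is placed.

First element 23 is already 'sorted'
Insert 24: shifted 0 elements -> [23, 24, -8, 3, 5]
Insert -8: shifted 2 elements -> [-8, 23, 24, 3, 5]
Insert 3: shifted 2 elements -> [-8, 3, 23, 24, 5]
Insert 5: shifted 2 elements -> [-8, 3, 5, 23, 24]


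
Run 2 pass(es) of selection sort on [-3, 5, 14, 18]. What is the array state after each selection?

Pass 1: Select minimum -3 at index 0, swap -> [-3, 5, 14, 18]
Pass 2: Select minimum 5 at index 1, swap -> [-3, 5, 14, 18]


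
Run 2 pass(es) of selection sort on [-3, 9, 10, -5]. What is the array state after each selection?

Pass 1: Select minimum -5 at index 3, swap -> [-5, 9, 10, -3]
Pass 2: Select minimum -3 at index 3, swap -> [-5, -3, 10, 9]


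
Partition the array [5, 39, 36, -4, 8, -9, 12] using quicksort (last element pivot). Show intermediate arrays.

Partition 1: pivot=12 at index 4 -> [5, -4, 8, -9, 12, 39, 36]
Partition 2: pivot=-9 at index 0 -> [-9, -4, 8, 5, 12, 39, 36]
Partition 3: pivot=5 at index 2 -> [-9, -4, 5, 8, 12, 39, 36]
Partition 4: pivot=36 at index 5 -> [-9, -4, 5, 8, 12, 36, 39]


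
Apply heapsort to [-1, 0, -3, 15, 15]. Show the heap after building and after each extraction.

Build heap: [15, 15, -3, 0, -1]
Extract 15: [15, 0, -3, -1, 15]
Extract 15: [0, -1, -3, 15, 15]
Extract 0: [-1, -3, 0, 15, 15]
Extract -1: [-3, -1, 0, 15, 15]


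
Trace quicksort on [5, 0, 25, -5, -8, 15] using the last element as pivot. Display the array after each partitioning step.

Partition 1: pivot=15 at index 4 -> [5, 0, -5, -8, 15, 25]
Partition 2: pivot=-8 at index 0 -> [-8, 0, -5, 5, 15, 25]
Partition 3: pivot=5 at index 3 -> [-8, 0, -5, 5, 15, 25]
Partition 4: pivot=-5 at index 1 -> [-8, -5, 0, 5, 15, 25]


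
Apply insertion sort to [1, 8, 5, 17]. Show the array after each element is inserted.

First element 1 is already 'sorted'
Insert 8: shifted 0 elements -> [1, 8, 5, 17]
Insert 5: shifted 1 elements -> [1, 5, 8, 17]
Insert 17: shifted 0 elements -> [1, 5, 8, 17]


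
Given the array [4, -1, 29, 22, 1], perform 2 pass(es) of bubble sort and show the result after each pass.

After pass 1: [-1, 4, 22, 1, 29] (3 swaps)
After pass 2: [-1, 4, 1, 22, 29] (1 swaps)
Total swaps: 4


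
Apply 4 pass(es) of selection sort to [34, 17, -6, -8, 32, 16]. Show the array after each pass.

Pass 1: Select minimum -8 at index 3, swap -> [-8, 17, -6, 34, 32, 16]
Pass 2: Select minimum -6 at index 2, swap -> [-8, -6, 17, 34, 32, 16]
Pass 3: Select minimum 16 at index 5, swap -> [-8, -6, 16, 34, 32, 17]
Pass 4: Select minimum 17 at index 5, swap -> [-8, -6, 16, 17, 32, 34]


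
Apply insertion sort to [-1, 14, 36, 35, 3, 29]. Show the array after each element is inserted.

First element -1 is already 'sorted'
Insert 14: shifted 0 elements -> [-1, 14, 36, 35, 3, 29]
Insert 36: shifted 0 elements -> [-1, 14, 36, 35, 3, 29]
Insert 35: shifted 1 elements -> [-1, 14, 35, 36, 3, 29]
Insert 3: shifted 3 elements -> [-1, 3, 14, 35, 36, 29]
Insert 29: shifted 2 elements -> [-1, 3, 14, 29, 35, 36]


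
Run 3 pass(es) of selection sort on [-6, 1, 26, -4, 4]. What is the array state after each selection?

Pass 1: Select minimum -6 at index 0, swap -> [-6, 1, 26, -4, 4]
Pass 2: Select minimum -4 at index 3, swap -> [-6, -4, 26, 1, 4]
Pass 3: Select minimum 1 at index 3, swap -> [-6, -4, 1, 26, 4]


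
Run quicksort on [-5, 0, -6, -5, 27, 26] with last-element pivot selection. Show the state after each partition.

Partition 1: pivot=26 at index 4 -> [-5, 0, -6, -5, 26, 27]
Partition 2: pivot=-5 at index 2 -> [-5, -6, -5, 0, 26, 27]
Partition 3: pivot=-6 at index 0 -> [-6, -5, -5, 0, 26, 27]


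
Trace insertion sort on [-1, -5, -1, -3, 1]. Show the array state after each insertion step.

First element -1 is already 'sorted'
Insert -5: shifted 1 elements -> [-5, -1, -1, -3, 1]
Insert -1: shifted 0 elements -> [-5, -1, -1, -3, 1]
Insert -3: shifted 2 elements -> [-5, -3, -1, -1, 1]
Insert 1: shifted 0 elements -> [-5, -3, -1, -1, 1]


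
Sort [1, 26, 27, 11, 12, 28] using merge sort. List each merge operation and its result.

Divide and conquer:
  Merge [26] + [27] -> [26, 27]
  Merge [1] + [26, 27] -> [1, 26, 27]
  Merge [12] + [28] -> [12, 28]
  Merge [11] + [12, 28] -> [11, 12, 28]
  Merge [1, 26, 27] + [11, 12, 28] -> [1, 11, 12, 26, 27, 28]


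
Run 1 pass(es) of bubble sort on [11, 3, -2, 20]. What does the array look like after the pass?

After pass 1: [3, -2, 11, 20] (2 swaps)
Total swaps: 2


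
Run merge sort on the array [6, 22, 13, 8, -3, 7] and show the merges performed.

Divide and conquer:
  Merge [22] + [13] -> [13, 22]
  Merge [6] + [13, 22] -> [6, 13, 22]
  Merge [-3] + [7] -> [-3, 7]
  Merge [8] + [-3, 7] -> [-3, 7, 8]
  Merge [6, 13, 22] + [-3, 7, 8] -> [-3, 6, 7, 8, 13, 22]


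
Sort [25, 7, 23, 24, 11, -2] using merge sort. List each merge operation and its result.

Divide and conquer:
  Merge [7] + [23] -> [7, 23]
  Merge [25] + [7, 23] -> [7, 23, 25]
  Merge [11] + [-2] -> [-2, 11]
  Merge [24] + [-2, 11] -> [-2, 11, 24]
  Merge [7, 23, 25] + [-2, 11, 24] -> [-2, 7, 11, 23, 24, 25]


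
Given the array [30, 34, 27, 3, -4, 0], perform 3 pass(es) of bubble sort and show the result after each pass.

After pass 1: [30, 27, 3, -4, 0, 34] (4 swaps)
After pass 2: [27, 3, -4, 0, 30, 34] (4 swaps)
After pass 3: [3, -4, 0, 27, 30, 34] (3 swaps)
Total swaps: 11


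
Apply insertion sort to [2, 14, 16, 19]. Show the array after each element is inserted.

First element 2 is already 'sorted'
Insert 14: shifted 0 elements -> [2, 14, 16, 19]
Insert 16: shifted 0 elements -> [2, 14, 16, 19]
Insert 19: shifted 0 elements -> [2, 14, 16, 19]


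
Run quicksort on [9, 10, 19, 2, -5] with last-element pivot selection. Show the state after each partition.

Partition 1: pivot=-5 at index 0 -> [-5, 10, 19, 2, 9]
Partition 2: pivot=9 at index 2 -> [-5, 2, 9, 10, 19]
Partition 3: pivot=19 at index 4 -> [-5, 2, 9, 10, 19]


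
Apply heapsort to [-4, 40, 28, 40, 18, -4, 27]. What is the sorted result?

Build heap: [40, 40, 28, -4, 18, -4, 27]
Extract 40: [40, 27, 28, -4, 18, -4, 40]
Extract 40: [28, 27, -4, -4, 18, 40, 40]
Extract 28: [27, 18, -4, -4, 28, 40, 40]
Extract 27: [18, -4, -4, 27, 28, 40, 40]
Extract 18: [-4, -4, 18, 27, 28, 40, 40]
Extract -4: [-4, -4, 18, 27, 28, 40, 40]


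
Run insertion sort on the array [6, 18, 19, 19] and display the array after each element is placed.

First element 6 is already 'sorted'
Insert 18: shifted 0 elements -> [6, 18, 19, 19]
Insert 19: shifted 0 elements -> [6, 18, 19, 19]
Insert 19: shifted 0 elements -> [6, 18, 19, 19]


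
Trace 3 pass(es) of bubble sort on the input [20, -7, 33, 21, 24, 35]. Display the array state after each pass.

After pass 1: [-7, 20, 21, 24, 33, 35] (3 swaps)
After pass 2: [-7, 20, 21, 24, 33, 35] (0 swaps)
After pass 3: [-7, 20, 21, 24, 33, 35] (0 swaps)
Total swaps: 3


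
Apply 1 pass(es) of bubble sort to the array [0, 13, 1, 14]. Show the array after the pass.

After pass 1: [0, 1, 13, 14] (1 swaps)
Total swaps: 1


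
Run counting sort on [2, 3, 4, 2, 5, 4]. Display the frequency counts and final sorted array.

Count array: [0, 0, 2, 1, 2, 1]
(count[i] = number of elements equal to i)
Cumulative count: [0, 0, 2, 3, 5, 6]
Sorted: [2, 2, 3, 4, 4, 5]


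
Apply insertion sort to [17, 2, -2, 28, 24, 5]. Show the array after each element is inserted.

First element 17 is already 'sorted'
Insert 2: shifted 1 elements -> [2, 17, -2, 28, 24, 5]
Insert -2: shifted 2 elements -> [-2, 2, 17, 28, 24, 5]
Insert 28: shifted 0 elements -> [-2, 2, 17, 28, 24, 5]
Insert 24: shifted 1 elements -> [-2, 2, 17, 24, 28, 5]
Insert 5: shifted 3 elements -> [-2, 2, 5, 17, 24, 28]


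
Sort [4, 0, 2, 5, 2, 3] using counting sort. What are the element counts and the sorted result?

Count array: [1, 0, 2, 1, 1, 1]
(count[i] = number of elements equal to i)
Cumulative count: [1, 1, 3, 4, 5, 6]
Sorted: [0, 2, 2, 3, 4, 5]


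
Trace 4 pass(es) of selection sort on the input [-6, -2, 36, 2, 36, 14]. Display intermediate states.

Pass 1: Select minimum -6 at index 0, swap -> [-6, -2, 36, 2, 36, 14]
Pass 2: Select minimum -2 at index 1, swap -> [-6, -2, 36, 2, 36, 14]
Pass 3: Select minimum 2 at index 3, swap -> [-6, -2, 2, 36, 36, 14]
Pass 4: Select minimum 14 at index 5, swap -> [-6, -2, 2, 14, 36, 36]


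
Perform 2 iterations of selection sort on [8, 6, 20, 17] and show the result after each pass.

Pass 1: Select minimum 6 at index 1, swap -> [6, 8, 20, 17]
Pass 2: Select minimum 8 at index 1, swap -> [6, 8, 20, 17]


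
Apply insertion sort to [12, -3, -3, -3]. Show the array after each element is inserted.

First element 12 is already 'sorted'
Insert -3: shifted 1 elements -> [-3, 12, -3, -3]
Insert -3: shifted 1 elements -> [-3, -3, 12, -3]
Insert -3: shifted 1 elements -> [-3, -3, -3, 12]


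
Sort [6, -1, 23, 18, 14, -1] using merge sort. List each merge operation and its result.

Divide and conquer:
  Merge [-1] + [23] -> [-1, 23]
  Merge [6] + [-1, 23] -> [-1, 6, 23]
  Merge [14] + [-1] -> [-1, 14]
  Merge [18] + [-1, 14] -> [-1, 14, 18]
  Merge [-1, 6, 23] + [-1, 14, 18] -> [-1, -1, 6, 14, 18, 23]


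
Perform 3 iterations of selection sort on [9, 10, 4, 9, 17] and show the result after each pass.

Pass 1: Select minimum 4 at index 2, swap -> [4, 10, 9, 9, 17]
Pass 2: Select minimum 9 at index 2, swap -> [4, 9, 10, 9, 17]
Pass 3: Select minimum 9 at index 3, swap -> [4, 9, 9, 10, 17]


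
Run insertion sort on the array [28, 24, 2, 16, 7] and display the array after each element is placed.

First element 28 is already 'sorted'
Insert 24: shifted 1 elements -> [24, 28, 2, 16, 7]
Insert 2: shifted 2 elements -> [2, 24, 28, 16, 7]
Insert 16: shifted 2 elements -> [2, 16, 24, 28, 7]
Insert 7: shifted 3 elements -> [2, 7, 16, 24, 28]


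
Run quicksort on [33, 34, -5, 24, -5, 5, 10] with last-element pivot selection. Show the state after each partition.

Partition 1: pivot=10 at index 3 -> [-5, -5, 5, 10, 34, 33, 24]
Partition 2: pivot=5 at index 2 -> [-5, -5, 5, 10, 34, 33, 24]
Partition 3: pivot=-5 at index 1 -> [-5, -5, 5, 10, 34, 33, 24]
Partition 4: pivot=24 at index 4 -> [-5, -5, 5, 10, 24, 33, 34]
Partition 5: pivot=34 at index 6 -> [-5, -5, 5, 10, 24, 33, 34]


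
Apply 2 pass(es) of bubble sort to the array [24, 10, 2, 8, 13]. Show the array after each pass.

After pass 1: [10, 2, 8, 13, 24] (4 swaps)
After pass 2: [2, 8, 10, 13, 24] (2 swaps)
Total swaps: 6


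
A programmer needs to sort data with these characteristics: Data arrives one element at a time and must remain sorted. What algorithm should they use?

Best choice: Insertion sort
Reason: Insertion sort naturally handles online/streaming input by inserting each new element into sorted position


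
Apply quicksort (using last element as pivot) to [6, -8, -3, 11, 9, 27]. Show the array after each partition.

Partition 1: pivot=27 at index 5 -> [6, -8, -3, 11, 9, 27]
Partition 2: pivot=9 at index 3 -> [6, -8, -3, 9, 11, 27]
Partition 3: pivot=-3 at index 1 -> [-8, -3, 6, 9, 11, 27]


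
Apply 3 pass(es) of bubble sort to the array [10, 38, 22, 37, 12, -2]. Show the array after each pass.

After pass 1: [10, 22, 37, 12, -2, 38] (4 swaps)
After pass 2: [10, 22, 12, -2, 37, 38] (2 swaps)
After pass 3: [10, 12, -2, 22, 37, 38] (2 swaps)
Total swaps: 8


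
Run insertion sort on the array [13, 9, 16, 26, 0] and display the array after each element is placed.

First element 13 is already 'sorted'
Insert 9: shifted 1 elements -> [9, 13, 16, 26, 0]
Insert 16: shifted 0 elements -> [9, 13, 16, 26, 0]
Insert 26: shifted 0 elements -> [9, 13, 16, 26, 0]
Insert 0: shifted 4 elements -> [0, 9, 13, 16, 26]


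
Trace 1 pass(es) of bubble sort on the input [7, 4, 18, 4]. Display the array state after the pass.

After pass 1: [4, 7, 4, 18] (2 swaps)
Total swaps: 2


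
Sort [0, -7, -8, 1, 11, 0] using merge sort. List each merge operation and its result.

Divide and conquer:
  Merge [-7] + [-8] -> [-8, -7]
  Merge [0] + [-8, -7] -> [-8, -7, 0]
  Merge [11] + [0] -> [0, 11]
  Merge [1] + [0, 11] -> [0, 1, 11]
  Merge [-8, -7, 0] + [0, 1, 11] -> [-8, -7, 0, 0, 1, 11]


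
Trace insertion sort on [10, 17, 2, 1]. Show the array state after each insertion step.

First element 10 is already 'sorted'
Insert 17: shifted 0 elements -> [10, 17, 2, 1]
Insert 2: shifted 2 elements -> [2, 10, 17, 1]
Insert 1: shifted 3 elements -> [1, 2, 10, 17]


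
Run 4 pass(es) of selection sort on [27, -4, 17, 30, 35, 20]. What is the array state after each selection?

Pass 1: Select minimum -4 at index 1, swap -> [-4, 27, 17, 30, 35, 20]
Pass 2: Select minimum 17 at index 2, swap -> [-4, 17, 27, 30, 35, 20]
Pass 3: Select minimum 20 at index 5, swap -> [-4, 17, 20, 30, 35, 27]
Pass 4: Select minimum 27 at index 5, swap -> [-4, 17, 20, 27, 35, 30]


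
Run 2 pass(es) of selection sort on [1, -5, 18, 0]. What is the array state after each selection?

Pass 1: Select minimum -5 at index 1, swap -> [-5, 1, 18, 0]
Pass 2: Select minimum 0 at index 3, swap -> [-5, 0, 18, 1]


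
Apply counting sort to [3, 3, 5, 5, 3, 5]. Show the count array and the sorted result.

Count array: [0, 0, 0, 3, 0, 3]
(count[i] = number of elements equal to i)
Cumulative count: [0, 0, 0, 3, 3, 6]
Sorted: [3, 3, 3, 5, 5, 5]


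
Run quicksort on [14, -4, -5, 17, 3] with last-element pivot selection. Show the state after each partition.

Partition 1: pivot=3 at index 2 -> [-4, -5, 3, 17, 14]
Partition 2: pivot=-5 at index 0 -> [-5, -4, 3, 17, 14]
Partition 3: pivot=14 at index 3 -> [-5, -4, 3, 14, 17]


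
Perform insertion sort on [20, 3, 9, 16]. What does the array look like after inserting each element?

First element 20 is already 'sorted'
Insert 3: shifted 1 elements -> [3, 20, 9, 16]
Insert 9: shifted 1 elements -> [3, 9, 20, 16]
Insert 16: shifted 1 elements -> [3, 9, 16, 20]


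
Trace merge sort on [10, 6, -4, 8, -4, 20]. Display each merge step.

Divide and conquer:
  Merge [6] + [-4] -> [-4, 6]
  Merge [10] + [-4, 6] -> [-4, 6, 10]
  Merge [-4] + [20] -> [-4, 20]
  Merge [8] + [-4, 20] -> [-4, 8, 20]
  Merge [-4, 6, 10] + [-4, 8, 20] -> [-4, -4, 6, 8, 10, 20]


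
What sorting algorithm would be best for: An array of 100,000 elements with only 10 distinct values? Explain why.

Best choice: 3-way quicksort or Counting sort
Reason: 3-way (Dutch national flag) partitioning groups every copy of the pivot together, so with only d=10 distinct keys quicksort finishes in O(n log d) expected time, which is effectively linear; counting sort runs in O(n + k) where k is the size of the key range (not the number of distinct values), so it is linear when the 10 values are integers drawn from a small known range


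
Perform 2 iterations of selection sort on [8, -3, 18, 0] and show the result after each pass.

Pass 1: Select minimum -3 at index 1, swap -> [-3, 8, 18, 0]
Pass 2: Select minimum 0 at index 3, swap -> [-3, 0, 18, 8]


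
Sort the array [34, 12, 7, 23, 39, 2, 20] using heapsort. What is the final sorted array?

Build heap: [39, 34, 20, 23, 12, 2, 7]
Extract 39: [34, 23, 20, 7, 12, 2, 39]
Extract 34: [23, 12, 20, 7, 2, 34, 39]
Extract 23: [20, 12, 2, 7, 23, 34, 39]
Extract 20: [12, 7, 2, 20, 23, 34, 39]
Extract 12: [7, 2, 12, 20, 23, 34, 39]
Extract 7: [2, 7, 12, 20, 23, 34, 39]


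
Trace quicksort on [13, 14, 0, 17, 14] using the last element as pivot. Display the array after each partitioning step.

Partition 1: pivot=14 at index 3 -> [13, 14, 0, 14, 17]
Partition 2: pivot=0 at index 0 -> [0, 14, 13, 14, 17]
Partition 3: pivot=13 at index 1 -> [0, 13, 14, 14, 17]


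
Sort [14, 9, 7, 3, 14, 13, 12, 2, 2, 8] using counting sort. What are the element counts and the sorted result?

Count array: [0, 0, 2, 1, 0, 0, 0, 1, 1, 1, 0, 0, 1, 1, 2]
(count[i] = number of elements equal to i)
Cumulative count: [0, 0, 2, 3, 3, 3, 3, 4, 5, 6, 6, 6, 7, 8, 10]
Sorted: [2, 2, 3, 7, 8, 9, 12, 13, 14, 14]


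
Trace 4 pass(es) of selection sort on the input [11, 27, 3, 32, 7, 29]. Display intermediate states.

Pass 1: Select minimum 3 at index 2, swap -> [3, 27, 11, 32, 7, 29]
Pass 2: Select minimum 7 at index 4, swap -> [3, 7, 11, 32, 27, 29]
Pass 3: Select minimum 11 at index 2, swap -> [3, 7, 11, 32, 27, 29]
Pass 4: Select minimum 27 at index 4, swap -> [3, 7, 11, 27, 32, 29]


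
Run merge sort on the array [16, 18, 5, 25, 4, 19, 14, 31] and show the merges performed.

Divide and conquer:
  Merge [16] + [18] -> [16, 18]
  Merge [5] + [25] -> [5, 25]
  Merge [16, 18] + [5, 25] -> [5, 16, 18, 25]
  Merge [4] + [19] -> [4, 19]
  Merge [14] + [31] -> [14, 31]
  Merge [4, 19] + [14, 31] -> [4, 14, 19, 31]
  Merge [5, 16, 18, 25] + [4, 14, 19, 31] -> [4, 5, 14, 16, 18, 19, 25, 31]


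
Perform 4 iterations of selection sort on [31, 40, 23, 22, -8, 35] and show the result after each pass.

Pass 1: Select minimum -8 at index 4, swap -> [-8, 40, 23, 22, 31, 35]
Pass 2: Select minimum 22 at index 3, swap -> [-8, 22, 23, 40, 31, 35]
Pass 3: Select minimum 23 at index 2, swap -> [-8, 22, 23, 40, 31, 35]
Pass 4: Select minimum 31 at index 4, swap -> [-8, 22, 23, 31, 40, 35]


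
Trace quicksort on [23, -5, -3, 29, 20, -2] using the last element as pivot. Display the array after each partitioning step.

Partition 1: pivot=-2 at index 2 -> [-5, -3, -2, 29, 20, 23]
Partition 2: pivot=-3 at index 1 -> [-5, -3, -2, 29, 20, 23]
Partition 3: pivot=23 at index 4 -> [-5, -3, -2, 20, 23, 29]


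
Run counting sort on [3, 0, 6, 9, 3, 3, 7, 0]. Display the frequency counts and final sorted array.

Count array: [2, 0, 0, 3, 0, 0, 1, 1, 0, 1]
(count[i] = number of elements equal to i)
Cumulative count: [2, 2, 2, 5, 5, 5, 6, 7, 7, 8]
Sorted: [0, 0, 3, 3, 3, 6, 7, 9]


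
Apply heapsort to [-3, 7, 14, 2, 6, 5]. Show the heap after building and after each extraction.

Build heap: [14, 7, 5, 2, 6, -3]
Extract 14: [7, 6, 5, 2, -3, 14]
Extract 7: [6, 2, 5, -3, 7, 14]
Extract 6: [5, 2, -3, 6, 7, 14]
Extract 5: [2, -3, 5, 6, 7, 14]
Extract 2: [-3, 2, 5, 6, 7, 14]


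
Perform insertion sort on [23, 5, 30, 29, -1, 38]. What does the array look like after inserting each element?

First element 23 is already 'sorted'
Insert 5: shifted 1 elements -> [5, 23, 30, 29, -1, 38]
Insert 30: shifted 0 elements -> [5, 23, 30, 29, -1, 38]
Insert 29: shifted 1 elements -> [5, 23, 29, 30, -1, 38]
Insert -1: shifted 4 elements -> [-1, 5, 23, 29, 30, 38]
Insert 38: shifted 0 elements -> [-1, 5, 23, 29, 30, 38]
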